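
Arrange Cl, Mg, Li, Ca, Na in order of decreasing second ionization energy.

Li > Na > Cl > Mg > Ca

After 1 electron has been removed, what remains? Cl⁺ still has 6 valence electrons; Mg⁺ still has 1 valence electron; Li⁺ is the bare [He] core; Ca⁺ still has 1 valence electron; Na⁺ is the bare [Ne] core.
Pulling an electron out of a noble-gas core costs far more than removing a remaining valence electron, so Na and Li sit at the high end of IE_2.
Valence configurations: Cl⁺ [Ne]3s²3p⁴, Mg⁺ [Ne]3s¹, Ca⁺ [Ar]4s¹.
The numbers (kJ/mol): Cl 2298, Mg 1451, Li 7298, Ca 1145, Na 4562.
Overall IE_2 order: Ca < Mg < Cl < Na < Li.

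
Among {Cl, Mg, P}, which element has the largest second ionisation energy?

The second ionization energy removes an electron from the +1 ion. For each element: Cl⁺ still has 6 valence electrons; Mg⁺ still has 1 valence electron; P⁺ still has 4 valence electrons.
All are still removing valence electrons, so compare the +1 ions as you would atoms: IE_2 generally rises across a period (higher Z_eff) and falls down a group (larger shell), subject to the usual subshell exceptions.
Valence configurations: Cl⁺ [Ne]3s²3p⁴, Mg⁺ [Ne]3s¹, P⁺ [Ne]3s²3p².
The numbers (kJ/mol): Cl 2298, Mg 1451, P 1907.
Hence IE_2: Mg < P < Cl.

Cl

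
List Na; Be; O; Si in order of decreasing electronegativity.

O > Si > Be > Na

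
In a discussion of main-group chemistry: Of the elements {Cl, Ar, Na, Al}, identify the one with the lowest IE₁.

Na is in period 3, group 1; Al is in period 3, group 13; Cl is in period 3, group 17; Ar is in period 3, group 18.
Removing the outermost electron gets harder across a period and easier down a group.
All lie in period 3, so first ionization energy increases left to right.
The lowest IE₁ among these belongs to Na.

Na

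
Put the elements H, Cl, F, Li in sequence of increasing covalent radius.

Across a period the added protons contract the valence shell; down a group each new principal shell makes the atom larger.
These span different periods and groups, so the two trends combine.
F > H: the two effects oppose for this pair; the down-group effect wins (64 vs 32 pm).
Cl > F: they share group 17; the group trend gives Cl the larger value.
Li > Cl: period and group pull opposite ways; the across-period shift dominates (133 vs 99 pm).
Approximate values (pm): H 32, Li 133, F 64, Cl 99.
So from smallest to largest: H < F < Cl < Li.

H < F < Cl < Li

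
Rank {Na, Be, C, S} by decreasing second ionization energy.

Consider each +1 ion: Na⁺ is the bare [Ne] core; Be⁺ still has 1 valence electron; C⁺ still has 3 valence electrons; S⁺ still has 5 valence electrons.
Pulling an electron out of a noble-gas core costs far more than removing a remaining valence electron, so Na sits at the high end of IE_2.
Valence configurations: Be⁺ [He]2s¹, C⁺ [He]2s²2p¹, S⁺ [Ne]3s²3p³.
Approximate IE_2 values (kJ/mol): Na 4562, Be 1757, C 2353, S 2252.
So the second ionization energies run Be < S < C < Na.

Na > C > S > Be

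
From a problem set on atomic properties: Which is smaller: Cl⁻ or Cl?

Forming Cl⁻ adds 1 electron to Cl. More electron–electron repulsion in the same shell, with unchanged nuclear charge, lets the cloud expand.
An anion is larger than its parent atom: Cl⁻ > Cl.

Cl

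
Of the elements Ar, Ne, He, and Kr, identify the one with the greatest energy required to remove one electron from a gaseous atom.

He

He is in period 1, group 18; Ne is in period 2, group 18; Ar is in period 3, group 18; Kr is in period 4, group 18.
Across a period the outer electron is held more tightly (higher IE₁); down a group it sits in a higher shell, more shielded, and comes off more easily.
All are in group 18, so first ionization energy increases up the group.
The greatest energy required to remove one electron from a gaseous atom among these belongs to He.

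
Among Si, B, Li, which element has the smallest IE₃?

Si

After 2 electrons have been removed, what remains? Si²⁺ still has 2 valence electrons; B²⁺ still has 1 valence electron; Li²⁺ is already 1 electron into the core.
Breaking into a closed-shell core is much more expensive than removing a leftover valence electron — Li has the largest IE_3 here.
Valence configurations: Si²⁺ [Ne]3s², B²⁺ [He]2s¹.
Tabulated IE_3 (kJ/mol): Si 3232, B 3660, Li 11815.
Putting it together, IE_3: Si < B < Li.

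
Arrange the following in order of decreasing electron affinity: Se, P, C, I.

I > Se > C > P

C is in period 2, group 14; P is in period 3, group 15; Se is in period 4, group 16; I is in period 5, group 17.
Electron affinity generally becomes more exothermic across a period toward the halogens and less exothermic down a group.
These sit on a diagonal, where the across-period and down-group effects partly cancel.
C > P: the two effects oppose for this pair; the down-group effect wins (122 vs 72 kJ/mol).
Se > C: the two effects oppose for this pair; the across-period effect wins (195 vs 122 kJ/mol).
I > Se: the two effects oppose for this pair; the across-period effect wins (295 vs 195 kJ/mol).
For reference (kJ/mol): C 122, P 72, Se 195, I 295.
So from highest to lowest: I > Se > C > P.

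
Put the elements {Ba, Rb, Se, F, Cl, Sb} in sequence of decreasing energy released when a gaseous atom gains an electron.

Cl > F > Se > Sb > Rb > Ba

EA tends to increase across a period and decrease down a group, though the pattern is less regular than for IE or radius.
Neither a single period nor a single group — weigh both effects.
Rb > Ba: period and group pull opposite ways; the down-group shift dominates (47 vs 14 kJ/mol).
Sb > Rb: Sb lies to the right of Rb in period 5, so the across-period effect alone puts Sb higher.
Se > Sb: both effects reinforce here, so Se is clearly the higher of the two.
F > Se: relative to Se, both the across-period and down-group shifts push F's electron affinity up.
Cl > F: this pair runs against the simple trend — see the exception note.
Note the exception: Cl has a higher electron affinity than F, contrary to the simple trend — F's small 2p subshell makes the incoming electron feel strong e⁻–e⁻ repulsion, so Cl actually releases more energy on gaining an electron.
Approximate values (kJ/mol): F 328, Cl 349, Se 195, Rb 47, Sb 103, Ba 14.
So from highest to lowest: Cl > F > Se > Sb > Rb > Ba.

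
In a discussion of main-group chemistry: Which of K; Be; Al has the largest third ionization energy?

IE_3 is the cost of taking one more electron from the +2 cation: K²⁺ is already 1 electron into the core; Be²⁺ is the bare [He] core; Al²⁺ still has 1 valence electron.
Core electrons are held far more tightly than valence electrons, so K and Be top the IE_3 order.
Approximate IE_3 values (kJ/mol): K 4420, Be 14849, Al 2745.
Hence IE_3: Al < K < Be.

Be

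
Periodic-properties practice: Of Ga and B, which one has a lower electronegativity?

B is in period 2, group 13; Ga is in period 4, group 13.
EN rises left→right (higher Z_eff, smaller atoms) and falls top→bottom (larger, more shielded atoms).
All are in group 13, so electronegativity increases up the group.
So Ga has the lower electronegativity (Ga < B).

Ga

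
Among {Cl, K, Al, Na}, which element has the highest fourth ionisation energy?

Consider each +3 ion: Cl³⁺ still has 4 valence electrons; K³⁺ is already 2 electrons into the core; Al³⁺ is the bare [Ne] core; Na³⁺ is already 2 electrons into the core.
Pulling an electron out of a noble-gas core costs far more than removing a remaining valence electron, so K, Na and Al sit at the high end of IE_4.
Tabulated IE_4 (kJ/mol): Cl 5159, K 5877, Al 11577, Na 9543.
Hence IE_4: Cl < K < Na < Al.

Al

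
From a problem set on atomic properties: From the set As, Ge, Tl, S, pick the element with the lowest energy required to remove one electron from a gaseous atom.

S is in period 3, group 16; Ge is in period 4, group 14; As is in period 4, group 15; Tl is in period 6, group 13.
Removing the outermost electron gets harder across a period and easier down a group.
These span different periods and groups, so the two trends combine.
Ge > Tl: both effects reinforce here, so Ge is clearly the higher of the two.
As > Ge: both are in period 4; the period trend gives As the larger value.
S > As: both effects reinforce here, so S is clearly the higher of the two.
Approximate values (kJ/mol): S 1000, Ge 762, As 947, Tl 589.
The lowest energy required to remove one electron from a gaseous atom among these belongs to Tl.

Tl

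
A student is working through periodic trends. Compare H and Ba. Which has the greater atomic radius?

Radius decreases left→right (rising Z_eff, same n) and increases top→bottom (higher n).
Here both period and group differ, so the two effects have to be weighed against each other.
Ba > H: period and group pull opposite ways; the down-group shift dominates (196 vs 32 pm).
Approximate values (pm): H 32, Ba 196.
So Ba has the greater atomic radius (Ba > H).

Ba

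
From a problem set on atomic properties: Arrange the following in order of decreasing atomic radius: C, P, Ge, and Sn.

C is in period 2, group 14; P is in period 3, group 15; Ge is in period 4, group 14; Sn is in period 5, group 14.
Radius decreases left→right (rising Z_eff, same n) and increases top→bottom (higher n).
Here both period and group differ, so the two effects have to be weighed against each other.
P > C: the two effects oppose for this pair; the down-group effect wins (111 vs 75 pm).
Ge > P: relative to P, both the across-period and down-group shifts push Ge's atomic radius up.
Sn > Ge: Sn sits below Ge in group 14, so the down-group effect alone puts Sn larger.
Tabulated atomic radius (pm): C 75, P 111, Ge 121, Sn 140.
So from largest to smallest: Sn > Ge > P > C.

Sn > Ge > P > C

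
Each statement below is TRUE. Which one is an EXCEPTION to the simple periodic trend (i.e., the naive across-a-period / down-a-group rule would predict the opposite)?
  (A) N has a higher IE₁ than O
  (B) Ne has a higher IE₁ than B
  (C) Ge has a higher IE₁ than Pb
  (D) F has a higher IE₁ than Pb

(A)

The general trend: IE₁ increases across a period and decreases down a group.
(A) N (period 2, group 15) vs O (period 2, group 16): the stated order contradicts the simple trend.
(B) Ne (period 2, group 18) vs B (period 2, group 13): the stated order agrees with the simple trend.
(C) Ge (period 4, group 14) vs Pb (period 6, group 14): the stated order agrees with the simple trend.
(D) F (period 2, group 17) vs Pb (period 6, group 14): the stated order agrees with the simple trend.
The exception is (A): pairing an electron in O's 2p⁴ costs repulsion energy, so O ionizes more easily than half-filled N (2p³).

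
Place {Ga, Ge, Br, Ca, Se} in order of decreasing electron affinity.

Br > Se > Ge > Ga > Ca

Ca is in period 4, group 2; Ga is in period 4, group 13; Ge is in period 4, group 14; Se is in period 4, group 16; Br is in period 4, group 17.
EA tends to increase across a period and decrease down a group, though the pattern is less regular than for IE or radius.
All lie in period 4, so electron affinity increases left to right.
So from highest to lowest: Br > Se > Ge > Ga > Ca.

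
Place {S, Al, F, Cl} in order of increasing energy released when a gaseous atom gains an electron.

Electron affinity generally becomes more exothermic across a period toward the halogens and less exothermic down a group.
Here both period and group differ, so the two effects have to be weighed against each other.
S > Al: both are in period 3; the period trend gives S the larger value.
F > S: both effects reinforce here, so F is clearly the higher of the two.
Cl > F: this pair runs against the simple trend — see the exception note.
Note the exception: Cl has a higher electron affinity than F, contrary to the simple trend — F's small 2p subshell makes the incoming electron feel strong e⁻–e⁻ repulsion, so Cl actually releases more energy on gaining an electron.
Tabulated electron affinity (kJ/mol): F 328, Al 42, S 200, Cl 349.
So from lowest to highest: Al < S < F < Cl.

Al < S < F < Cl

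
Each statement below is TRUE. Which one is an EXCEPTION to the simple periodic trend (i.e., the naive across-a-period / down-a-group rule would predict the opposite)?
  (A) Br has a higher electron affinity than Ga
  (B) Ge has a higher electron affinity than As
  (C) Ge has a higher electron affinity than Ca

The general trend: electron affinity increases across a period and decreases down a group.
(A) Br (period 4, group 17) vs Ga (period 4, group 13): the stated order agrees with the simple trend.
(B) Ge (period 4, group 14) vs As (period 4, group 15): the stated order contradicts the simple trend.
(C) Ge (period 4, group 14) vs Ca (period 4, group 2): the stated order agrees with the simple trend.
The exception is (B): adding an electron to As's half-filled 4p³ is unfavourable, so Ge (4p²) has the more exothermic EA.

(B)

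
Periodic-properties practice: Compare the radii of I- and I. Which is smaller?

I

Forming I- adds 1 electron to I. More electron–electron repulsion in the same shell, with unchanged nuclear charge, lets the cloud expand.
An anion is larger than its parent atom: I- > I.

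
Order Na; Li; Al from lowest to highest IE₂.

Al, Na, Li

IE_2 is the cost of taking one more electron from the +1 cation: Na⁺ is the bare [Ne] core; Li⁺ is the bare [He] core; Al⁺ still has 2 valence electrons.
Pulling an electron out of a noble-gas core costs far more than removing a remaining valence electron, so Na and Li sit at the high end of IE_2.
Approximate IE_2 values (kJ/mol): Na 4562, Li 7298, Al 1817.
Overall IE_2 order: Al < Na < Li.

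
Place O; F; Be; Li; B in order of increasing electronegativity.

Atoms toward the upper right of the periodic table pull bonding electrons most strongly.
All lie in period 2, so electronegativity increases left to right.
So from lowest to highest: Li < Be < B < O < F.

Li < Be < B < O < F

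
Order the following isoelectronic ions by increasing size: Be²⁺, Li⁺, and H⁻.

Be²⁺, Li⁺, H⁻

All of these have 2 electrons, so size is governed by nuclear charge alone: the more protons, the stronger the pull on the same electron cloud, and the smaller the ion.
Nuclear charges: Be²⁺ (Z=4), Li⁺ (Z=3), H⁻ (Z=1).
Smallest to largest: Be²⁺ < Li⁺ < H⁻.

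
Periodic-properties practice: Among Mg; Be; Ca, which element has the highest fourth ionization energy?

Be

After 3 electrons have been removed, what remains? Mg³⁺ is already 1 electron into the core; Be³⁺ is already 1 electron into the core; Ca³⁺ is already 1 electron into the core.
All of these are removing an electron from a noble-gas core or deeper; the smaller core (lower principal quantum number) is held far more tightly, and within a period the higher nuclear charge binds the same core more tightly.
The numbers (kJ/mol): Mg 10543, Be 21007, Ca 6491.
Hence IE_4: Ca < Mg < Be.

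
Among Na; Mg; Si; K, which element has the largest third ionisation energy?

IE_3 is the cost of taking one more electron from the +2 cation: Na²⁺ is already 1 electron into the core; Mg²⁺ is the bare [Ne] core; Si²⁺ still has 2 valence electrons; K²⁺ is already 1 electron into the core.
Core electrons are held far more tightly than valence electrons, so K, Na and Mg top the IE_3 order.
The numbers (kJ/mol): Na 6910, Mg 7733, Si 3232, K 4420.
So the third ionization energies run Si < K < Na < Mg.

Mg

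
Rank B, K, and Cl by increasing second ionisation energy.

Consider each +1 ion: B⁺ still has 2 valence electrons; K⁺ is the bare [Ar] core; Cl⁺ still has 6 valence electrons.
Pulling an electron out of a noble-gas core costs far more than removing a remaining valence electron, so K sits at the high end of IE_2.
Valence configurations: B⁺ [He]2s², Cl⁺ [Ne]3s²3p⁴.
The numbers (kJ/mol): B 2427, K 3052, Cl 2298.
Putting it together, IE_2: Cl < B < K.

Cl, B, K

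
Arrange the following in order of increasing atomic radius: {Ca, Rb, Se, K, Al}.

Al is in period 3, group 13; K is in period 4, group 1; Ca is in period 4, group 2; Se is in period 4, group 16; Rb is in period 5, group 1.
Across a period the added protons contract the valence shell; down a group each new principal shell makes the atom larger.
These span different periods and groups, so the two trends combine.
Al > Se: the two effects oppose for this pair; the across-period effect wins (126 vs 116 pm).
Ca > Al: relative to Al, both the across-period and down-group shifts push Ca's atomic radius up.
K > Ca: K lies to the left of Ca in period 4, so the across-period effect alone puts K larger.
Rb > K: Rb sits below K in group 1, so the down-group effect alone puts Rb larger.
Tabulated atomic radius (pm): Al 126, K 196, Ca 171, Se 116, Rb 210.
So from smallest to largest: Se < Al < Ca < K < Rb.

Se < Al < Ca < K < Rb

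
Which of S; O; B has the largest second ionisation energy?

After 1 electron has been removed, what remains? S⁺ still has 5 valence electrons; O⁺ still has 5 valence electrons; B⁺ still has 2 valence electrons.
All are still removing valence electrons, so compare the +1 ions as you would atoms: IE_2 generally rises across a period (higher Z_eff) and falls down a group (larger shell), subject to the usual subshell exceptions.
Valence configurations: S⁺ [Ne]3s²3p³, O⁺ [He]2s²2p³, B⁺ [He]2s².
The numbers (kJ/mol): S 2252, O 3388, B 2427.
Hence IE_2: S < B < O.

O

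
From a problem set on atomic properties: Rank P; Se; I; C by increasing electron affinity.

P < C < Se < I

C is in period 2, group 14; P is in period 3, group 15; Se is in period 4, group 16; I is in period 5, group 17.
Atoms with high Z_eff and room in the valence shell (especially the halogens) have the most exothermic electron affinities.
A diagonal step moves right (one effect) and down (the opposite effect) at once.
C > P: period and group pull opposite ways; the down-group shift dominates (122 vs 72 kJ/mol).
Se > C: period and group pull opposite ways; the across-period shift dominates (195 vs 122 kJ/mol).
I > Se: period and group pull opposite ways; the across-period shift dominates (295 vs 195 kJ/mol).
For reference (kJ/mol): C 122, P 72, Se 195, I 295.
So from lowest to highest: P < C < Se < I.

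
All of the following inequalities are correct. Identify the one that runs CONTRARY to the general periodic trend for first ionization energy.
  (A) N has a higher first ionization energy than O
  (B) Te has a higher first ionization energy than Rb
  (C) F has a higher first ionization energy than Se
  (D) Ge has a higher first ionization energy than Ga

(A)

The general trend: first ionization energy increases across a period and decreases down a group.
(A) N (period 2, group 15) vs O (period 2, group 16): the stated order contradicts the simple trend.
(B) Te (period 5, group 16) vs Rb (period 5, group 1): the stated order agrees with the simple trend.
(C) F (period 2, group 17) vs Se (period 4, group 16): the stated order agrees with the simple trend.
(D) Ge (period 4, group 14) vs Ga (period 4, group 13): the stated order agrees with the simple trend.
The exception is (A): pairing an electron in O's 2p⁴ costs repulsion energy, so O ionizes more easily than half-filled N (2p³).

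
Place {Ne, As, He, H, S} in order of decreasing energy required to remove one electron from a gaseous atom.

He > Ne > H > S > As

Removing the outermost electron gets harder across a period and easier down a group.
Neither a single period nor a single group — weigh both effects.
S > As: relative to As, both the across-period and down-group shifts push S's first ionization energy up.
H > S: period and group pull opposite ways; the down-group shift dominates (1312 vs 1000 kJ/mol).
Ne > H: the two effects oppose for this pair; the across-period effect wins (2081 vs 1312 kJ/mol).
He > Ne: He sits above Ne in group 18, so the down-group effect alone puts He higher.
For reference (kJ/mol): H 1312, He 2372, Ne 2081, S 1000, As 947.
So from highest to lowest: He > Ne > H > S > As.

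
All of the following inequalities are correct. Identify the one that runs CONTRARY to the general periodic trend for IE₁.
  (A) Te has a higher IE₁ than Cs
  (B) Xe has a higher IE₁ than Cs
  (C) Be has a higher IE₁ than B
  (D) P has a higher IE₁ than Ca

The general trend: IE₁ increases across a period and decreases down a group.
(A) Te (period 5, group 16) vs Cs (period 6, group 1): the stated order agrees with the simple trend.
(B) Xe (period 5, group 18) vs Cs (period 6, group 1): the stated order agrees with the simple trend.
(C) Be (period 2, group 2) vs B (period 2, group 13): the stated order contradicts the simple trend.
(D) P (period 3, group 15) vs Ca (period 4, group 2): the stated order agrees with the simple trend.
The exception is (C): removing B's lone 2p electron is easier than breaking Be's filled 2s².

(C)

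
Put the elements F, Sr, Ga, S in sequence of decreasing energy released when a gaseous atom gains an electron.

F, S, Ga, Sr

F is in period 2, group 17; S is in period 3, group 16; Ga is in period 4, group 13; Sr is in period 5, group 2.
Electron affinity generally becomes more exothermic across a period toward the halogens and less exothermic down a group.
Here both period and group differ, so the two effects have to be weighed against each other.
Ga > Sr: relative to Sr, both the across-period and down-group shifts push Ga's electron affinity up.
S > Ga: both effects reinforce here, so S is clearly the higher of the two.
F > S: relative to S, both the across-period and down-group shifts push F's electron affinity up.
Approximate values (kJ/mol): F 328, S 200, Ga 29, Sr 5.
So from highest to lowest: F > S > Ga > Sr.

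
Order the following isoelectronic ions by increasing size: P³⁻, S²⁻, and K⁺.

All of these have 18 electrons, so size is governed by nuclear charge alone: the more protons, the stronger the pull on the same electron cloud, and the smaller the ion.
Nuclear charges: K⁺ (Z=19), S²⁻ (Z=16), P³⁻ (Z=15).
Smallest to largest: K⁺ < S²⁻ < P³⁻.

K⁺ < S²⁻ < P³⁻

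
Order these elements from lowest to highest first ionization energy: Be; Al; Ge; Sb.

Be is in period 2, group 2; Al is in period 3, group 13; Ge is in period 4, group 14; Sb is in period 5, group 15.
Across a period the outer electron is held more tightly (higher IE₁); down a group it sits in a higher shell, more shielded, and comes off more easily.
A diagonal step moves right (one effect) and down (the opposite effect) at once.
Ge > Al: the two effects oppose for this pair; the across-period effect wins (762 vs 578 kJ/mol).
Sb > Ge: the two effects oppose for this pair; the across-period effect wins (831 vs 762 kJ/mol).
Be > Sb: period and group pull opposite ways; the down-group shift dominates (900 vs 831 kJ/mol).
For reference (kJ/mol): Be 900, Al 578, Ge 762, Sb 831.
So from lowest to highest: Al < Ge < Sb < Be.

Al < Ge < Sb < Be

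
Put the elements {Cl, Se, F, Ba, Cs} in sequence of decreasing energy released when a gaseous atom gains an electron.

Atoms with high Z_eff and room in the valence shell (especially the halogens) have the most exothermic electron affinities.
These span different periods and groups, so the two trends combine.
Cs > Ba: this pair runs against the simple trend — see the exception note.
Se > Cs: relative to Cs, both the across-period and down-group shifts push Se's electron affinity up.
F > Se: relative to Se, both the across-period and down-group shifts push F's electron affinity up.
Cl > F: this pair runs against the simple trend — see the exception note.
Note the exception: Cs has a higher electron affinity than Ba, contrary to the simple trend — adding an electron to Ba (ns²) has to open a new, higher-energy np subshell, which is unfavourable.
Note the exception: Cl has a higher electron affinity than F, contrary to the simple trend — F's small 2p subshell makes the incoming electron feel strong e⁻–e⁻ repulsion, so Cl actually releases more energy on gaining an electron.
For reference (kJ/mol): F 328, Cl 349, Se 195, Cs 46, Ba 14.
So from highest to lowest: Cl > F > Se > Cs > Ba.

Cl > F > Se > Cs > Ba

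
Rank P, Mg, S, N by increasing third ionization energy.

P, S, N, Mg

IE_3 is the cost of taking one more electron from the +2 cation: P²⁺ still has 3 valence electrons; Mg²⁺ is the bare [Ne] core; S²⁺ still has 4 valence electrons; N²⁺ still has 3 valence electrons.
Pulling an electron out of a noble-gas core costs far more than removing a remaining valence electron, so Mg sits at the high end of IE_3.
Valence configurations: P²⁺ [Ne]3s²3p¹, S²⁺ [Ne]3s²3p², N²⁺ [He]2s²2p¹.
Tabulated IE_3 (kJ/mol): P 2914, Mg 7733, S 3357, N 4578.
Putting it together, IE_3: P < S < N < Mg.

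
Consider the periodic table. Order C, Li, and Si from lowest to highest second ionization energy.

After 1 electron has been removed, what remains? C⁺ still has 3 valence electrons; Li⁺ is the bare [He] core; Si⁺ still has 3 valence electrons.
Core electrons are held far more tightly than valence electrons, so Li tops the IE_2 order.
Valence configurations: C⁺ [He]2s²2p¹, Si⁺ [Ne]3s²3p¹.
Tabulated IE_2 (kJ/mol): C 2353, Li 7298, Si 1577.
So the second ionization energies run Si < C < Li.

Si < C < Li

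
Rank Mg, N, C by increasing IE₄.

The fourth ionization energy removes an electron from the +3 ion. For each element: Mg³⁺ is already 1 electron into the core; N³⁺ still has 2 valence electrons; C³⁺ still has 1 valence electron.
Breaking into a closed-shell core is much more expensive than removing a leftover valence electron — Mg has the largest IE_4 here.
Valence configurations: N³⁺ [He]2s², C³⁺ [He]2s¹.
The numbers (kJ/mol): Mg 10543, N 7475, C 6223.
So the fourth ionization energies run C < N < Mg.

C < N < Mg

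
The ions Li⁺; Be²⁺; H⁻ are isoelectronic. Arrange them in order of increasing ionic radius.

Be²⁺ < Li⁺ < H⁻

All of these have 2 electrons, so size is governed by nuclear charge alone: the more protons, the stronger the pull on the same electron cloud, and the smaller the ion.
Nuclear charges: Be²⁺ (Z=4), Li⁺ (Z=3), H⁻ (Z=1).
Smallest to largest: Be²⁺ < Li⁺ < H⁻.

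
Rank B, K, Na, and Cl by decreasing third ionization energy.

Na, K, Cl, B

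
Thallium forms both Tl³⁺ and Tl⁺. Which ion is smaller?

Both ions have Z = 81 protons, but Tl³⁺ has lost more electrons, so its remaining electrons feel a larger effective nuclear charge per electron and are pulled in more tightly.
Higher positive charge → smaller ion, so Tl⁺ > Tl³⁺.

Tl³⁺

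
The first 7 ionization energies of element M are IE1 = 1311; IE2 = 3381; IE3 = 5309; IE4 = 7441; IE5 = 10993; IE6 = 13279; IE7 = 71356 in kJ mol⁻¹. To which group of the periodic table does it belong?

Group 16

Look for the largest jump between consecutive ionization energies: IE7/IE6 ≈ 5.4, far larger than any earlier ratio.
That jump marks the point where a core electron is being removed. So the atom has 6 valence electrons.
A main-group element with 6 valence electrons is in group 16.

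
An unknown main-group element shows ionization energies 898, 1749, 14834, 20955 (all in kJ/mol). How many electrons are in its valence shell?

Look for the largest jump between consecutive ionization energies: IE3/IE2 ≈ 8.5, far larger than any earlier ratio.
That jump marks the point where a core electron is being removed. So the atom has 2 valence electrons.

2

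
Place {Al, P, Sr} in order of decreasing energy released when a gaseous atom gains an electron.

P, Al, Sr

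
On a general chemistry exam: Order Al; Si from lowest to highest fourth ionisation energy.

Si < Al

After 3 electrons have been removed, what remains? Al³⁺ is the bare [Ne] core; Si³⁺ still has 1 valence electron.
Pulling an electron out of a noble-gas core costs far more than removing a remaining valence electron, so Al sits at the high end of IE_4.
The numbers (kJ/mol): Al 11577, Si 4356.
Hence IE_4: Si < Al.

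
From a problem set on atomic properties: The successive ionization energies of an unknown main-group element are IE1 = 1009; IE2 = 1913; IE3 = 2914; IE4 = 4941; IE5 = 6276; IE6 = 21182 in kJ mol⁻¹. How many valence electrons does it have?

Look for the largest jump between consecutive ionization energies: IE6/IE5 ≈ 3.4, far larger than any earlier ratio.
That jump marks the point where a core electron is being removed. So the atom has 5 valence electrons.

5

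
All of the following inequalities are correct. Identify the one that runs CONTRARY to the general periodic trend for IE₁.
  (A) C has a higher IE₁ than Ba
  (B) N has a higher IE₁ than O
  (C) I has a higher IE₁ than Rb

The general trend: IE₁ increases across a period and decreases down a group.
(A) C (period 2, group 14) vs Ba (period 6, group 2): the stated order agrees with the simple trend.
(B) N (period 2, group 15) vs O (period 2, group 16): the stated order contradicts the simple trend.
(C) I (period 5, group 17) vs Rb (period 5, group 1): the stated order agrees with the simple trend.
The exception is (B): pairing an electron in O's 2p⁴ costs repulsion energy, so O ionizes more easily than half-filled N (2p³).

(B)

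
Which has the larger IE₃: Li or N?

Li

Consider each +2 ion: Li²⁺ is already 1 electron into the core; N²⁺ still has 3 valence electrons.
Pulling an electron out of a noble-gas core costs far more than removing a remaining valence electron, so Li sits at the high end of IE_3.
The numbers (kJ/mol): Li 11815, N 4578.
Hence IE_3: N < Li.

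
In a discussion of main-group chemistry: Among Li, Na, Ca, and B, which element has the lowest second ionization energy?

Consider each +1 ion: Li⁺ is the bare [He] core; Na⁺ is the bare [Ne] core; Ca⁺ still has 1 valence electron; B⁺ still has 2 valence electrons.
Breaking into a closed-shell core is much more expensive than removing a leftover valence electron — Na and Li have the largest IE_2 here.
Valence configurations: Ca⁺ [Ar]4s¹, B⁺ [He]2s².
Approximate IE_2 values (kJ/mol): Li 7298, Na 4562, Ca 1145, B 2427.
Hence IE_2: Ca < B < Na < Li.

Ca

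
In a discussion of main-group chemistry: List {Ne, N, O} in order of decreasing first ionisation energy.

Ne > N > O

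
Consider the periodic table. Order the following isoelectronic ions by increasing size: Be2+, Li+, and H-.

All of these have 2 electrons, so size is governed by nuclear charge alone: the more protons, the stronger the pull on the same electron cloud, and the smaller the ion.
Nuclear charges: Be2+ (Z=4), Li+ (Z=3), H- (Z=1).
Smallest to largest: Be2+ < Li+ < H-.

Be2+, Li+, H-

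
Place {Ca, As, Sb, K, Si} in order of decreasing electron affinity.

Si is in period 3, group 14; K is in period 4, group 1; Ca is in period 4, group 2; As is in period 4, group 15; Sb is in period 5, group 15.
Adding an electron releases more energy for atoms nearer the top right (short of the noble gases).
Here both period and group differ, so the two effects have to be weighed against each other.
K > Ca: this pair runs against the simple trend — see the exception note.
As > K: both are in period 4; the period trend gives As the larger value.
Sb > As: this pair runs against the simple trend — see the exception note.
Si > Sb: the two effects oppose for this pair; the down-group effect wins (134 vs 103 kJ/mol).
Note the exception: K has a higher electron affinity than Ca, contrary to the simple trend — adding an electron to Ca (ns²) has to open a new, higher-energy np subshell, which is unfavourable.
Note the exception: Sb has a higher electron affinity than As, contrary to the simple trend — both are half-filled np³, but the pairing/repulsion penalty for the added electron shrinks as the p orbitals become larger and more diffuse down the group, and for Sb that outweighs the weaker nuclear attraction.
Tabulated electron affinity (kJ/mol): Si 134, K 48, Ca 2, As 78, Sb 103.
So from highest to lowest: Si > Sb > As > K > Ca.

Si, Sb, As, K, Ca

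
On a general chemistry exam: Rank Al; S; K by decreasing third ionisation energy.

After 2 electrons have been removed, what remains? Al²⁺ still has 1 valence electron; S²⁺ still has 4 valence electrons; K²⁺ is already 1 electron into the core.
Pulling an electron out of a noble-gas core costs far more than removing a remaining valence electron, so K sits at the high end of IE_3.
Valence configurations: Al²⁺ [Ne]3s¹, S²⁺ [Ne]3s²3p².
Approximate IE_3 values (kJ/mol): Al 2745, S 3357, K 4420.
Hence IE_3: Al < S < K.

K > S > Al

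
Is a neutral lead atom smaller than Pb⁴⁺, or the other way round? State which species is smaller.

Pb⁴⁺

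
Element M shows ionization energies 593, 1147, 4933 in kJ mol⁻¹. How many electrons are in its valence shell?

2

Look for the largest jump between consecutive ionization energies: IE3/IE2 ≈ 4.3, far larger than any earlier ratio.
That jump marks the point where a core electron is being removed. So the atom has 2 valence electrons.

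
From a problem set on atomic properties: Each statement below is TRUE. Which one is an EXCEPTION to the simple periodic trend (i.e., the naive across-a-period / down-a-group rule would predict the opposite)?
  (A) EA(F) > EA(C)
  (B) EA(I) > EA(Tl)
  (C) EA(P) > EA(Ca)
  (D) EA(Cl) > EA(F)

(D)

The general trend: electron affinity increases across a period and decreases down a group.
(A) F (period 2, group 17) vs C (period 2, group 14): the stated order agrees with the simple trend.
(B) I (period 5, group 17) vs Tl (period 6, group 13): the stated order agrees with the simple trend.
(C) P (period 3, group 15) vs Ca (period 4, group 2): the stated order agrees with the simple trend.
(D) Cl (period 3, group 17) vs F (period 2, group 17): the stated order contradicts the simple trend.
The exception is (D): F's small 2p subshell makes the incoming electron feel strong e⁻–e⁻ repulsion, so Cl actually releases more energy on gaining an electron.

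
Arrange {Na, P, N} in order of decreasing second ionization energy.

The second ionization energy removes an electron from the +1 ion. For each element: Na⁺ is the bare [Ne] core; P⁺ still has 4 valence electrons; N⁺ still has 4 valence electrons.
Core electrons are held far more tightly than valence electrons, so Na tops the IE_2 order.
Valence configurations: P⁺ [Ne]3s²3p², N⁺ [He]2s²2p².
The numbers (kJ/mol): Na 4562, P 1907, N 2856.
Hence IE_2: P < N < Na.

Na > N > P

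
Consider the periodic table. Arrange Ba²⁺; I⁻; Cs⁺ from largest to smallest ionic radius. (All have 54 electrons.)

I⁻ > Cs⁺ > Ba²⁺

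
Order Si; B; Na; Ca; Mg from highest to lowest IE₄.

The fourth ionization energy removes an electron from the +3 ion. For each element: Si³⁺ still has 1 valence electron; B³⁺ is the bare [He] core; Na³⁺ is already 2 electrons into the core; Ca³⁺ is already 1 electron into the core; Mg³⁺ is already 1 electron into the core.
Pulling an electron out of a noble-gas core costs far more than removing a remaining valence electron, so Ca, Na, Mg and B sit at the high end of IE_4.
The numbers (kJ/mol): Si 4356, B 25026, Na 9543, Ca 6491, Mg 10543.
So the fourth ionization energies run Si < Ca < Na < Mg < B.

B, Mg, Na, Ca, Si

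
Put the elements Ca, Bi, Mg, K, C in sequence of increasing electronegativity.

Atoms toward the upper right of the periodic table pull bonding electrons most strongly.
Neither a single period nor a single group — weigh both effects.
Ca > K: both are in period 4; the period trend gives Ca the larger value.
Mg > Ca: they share group 2; the group trend gives Mg the larger value.
Bi > Mg: period and group pull opposite ways; the across-period shift dominates (2.02 vs 1.31).
C > Bi: the two effects oppose for this pair; the down-group effect wins (2.55 vs 2.02).
For reference (Pauling): C 2.55, Mg 1.31, K 0.82, Ca 1.00, Bi 2.02.
So from lowest to highest: K < Ca < Mg < Bi < C.

K, Ca, Mg, Bi, C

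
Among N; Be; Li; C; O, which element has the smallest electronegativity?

Li

Li is in period 2, group 1; Be is in period 2, group 2; C is in period 2, group 14; N is in period 2, group 15; O is in period 2, group 16.
Smaller atoms with higher effective nuclear charge are more electronegative.
All lie in period 2, so electronegativity increases left to right.
The smallest electronegativity among these belongs to Li.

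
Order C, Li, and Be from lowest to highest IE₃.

The third ionization energy removes an electron from the +2 ion. For each element: C²⁺ still has 2 valence electrons; Li²⁺ is already 1 electron into the core; Be²⁺ is the bare [He] core.
Pulling an electron out of a noble-gas core costs far more than removing a remaining valence electron, so Li and Be sit at the high end of IE_3.
Tabulated IE_3 (kJ/mol): C 4620, Li 11815, Be 14849.
Overall IE_3 order: C < Li < Be.

C, Li, Be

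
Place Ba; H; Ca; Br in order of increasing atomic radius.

H, Br, Ca, Ba

H is in period 1, group 1; Ca is in period 4, group 2; Br is in period 4, group 17; Ba is in period 6, group 2.
Atomic radius shrinks across a period as nuclear charge pulls the same shell inward, and grows down a group as new shells are added.
Here both period and group differ, so the two effects have to be weighed against each other.
Br > H: the two effects oppose for this pair; the down-group effect wins (114 vs 32 pm).
Ca > Br: both are in period 4; the period trend gives Ca the larger value.
Ba > Ca: Ba sits below Ca in group 2, so the down-group effect alone puts Ba larger.
For reference (pm): H 32, Ca 171, Br 114, Ba 196.
So from smallest to largest: H < Br < Ca < Ba.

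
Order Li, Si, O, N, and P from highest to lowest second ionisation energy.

Li > O > N > P > Si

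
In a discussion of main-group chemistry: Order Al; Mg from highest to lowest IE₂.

The second ionization energy removes an electron from the +1 ion. For each element: Al⁺ still has 2 valence electrons; Mg⁺ still has 1 valence electron.
All are still removing valence electrons, so compare the +1 ions as you would atoms: IE_2 generally rises across a period (higher Z_eff) and falls down a group (larger shell), subject to the usual subshell exceptions.
Valence configurations: Al⁺ [Ne]3s², Mg⁺ [Ne]3s¹.
The numbers (kJ/mol): Al 1817, Mg 1451.
Overall IE_2 order: Mg < Al.

Al > Mg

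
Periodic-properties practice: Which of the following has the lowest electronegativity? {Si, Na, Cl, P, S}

Na is in period 3, group 1; Si is in period 3, group 14; P is in period 3, group 15; S is in period 3, group 16; Cl is in period 3, group 17.
Electronegativity increases across a period and decreases down a group, tracking effective nuclear charge and atomic size.
All lie in period 3, so electronegativity increases left to right.
The lowest electronegativity among these belongs to Na.

Na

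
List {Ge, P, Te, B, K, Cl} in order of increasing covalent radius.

Across a period the added protons contract the valence shell; down a group each new principal shell makes the atom larger.
Here both period and group differ, so the two effects have to be weighed against each other.
Cl > B: period and group pull opposite ways; the down-group shift dominates (99 vs 85 pm).
P > Cl: P lies to the left of Cl in period 3, so the across-period effect alone puts P larger.
Ge > P: both effects reinforce here, so Ge is clearly the larger of the two.
Te > Ge: the two effects oppose for this pair; the down-group effect wins (136 vs 121 pm).
K > Te: period and group pull opposite ways; the across-period shift dominates (196 vs 136 pm).
For reference (pm): B 85, P 111, Cl 99, K 196, Ge 121, Te 136.
So from smallest to largest: B < Cl < P < Ge < Te < K.

B < Cl < P < Ge < Te < K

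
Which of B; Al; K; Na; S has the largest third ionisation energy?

Na

Consider each +2 ion: B²⁺ still has 1 valence electron; Al²⁺ still has 1 valence electron; K²⁺ is already 1 electron into the core; Na²⁺ is already 1 electron into the core; S²⁺ still has 4 valence electrons.
Core electrons are held far more tightly than valence electrons, so K and Na top the IE_3 order.
Valence configurations: B²⁺ [He]2s¹, Al²⁺ [Ne]3s¹, S²⁺ [Ne]3s²3p².
Tabulated IE_3 (kJ/mol): B 3660, Al 2745, K 4420, Na 6910, S 3357.
Hence IE_3: Al < S < B < K < Na.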